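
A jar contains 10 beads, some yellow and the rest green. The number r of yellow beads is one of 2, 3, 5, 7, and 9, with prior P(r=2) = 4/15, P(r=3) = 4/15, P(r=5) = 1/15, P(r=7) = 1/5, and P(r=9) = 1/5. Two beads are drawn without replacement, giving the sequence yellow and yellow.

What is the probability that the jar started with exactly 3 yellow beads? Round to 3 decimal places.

Compute the likelihood of the observed sequence for each case: P(data | r = 2) = (2/10)(1/9) = 1/45; P(data | r = 3) = (3/10)(2/9) = 1/15; P(data | r = 5) = (5/10)(4/9) = 2/9; P(data | r = 7) = (7/10)(6/9) = 7/15; P(data | r = 9) = (9/10)(8/9) = 4/5.
Multiplying each by its prior: 4/15 · 1/45 = 4/675, 4/15 · 1/15 = 4/225, 1/15 · 2/9 = 2/135, 1/5 · 7/15 = 7/75, 1/5 · 4/5 = 4/25; summing to 197/675.
So P(r = 3 | data) = (4/225) / (197/675) = 12/197.

0.061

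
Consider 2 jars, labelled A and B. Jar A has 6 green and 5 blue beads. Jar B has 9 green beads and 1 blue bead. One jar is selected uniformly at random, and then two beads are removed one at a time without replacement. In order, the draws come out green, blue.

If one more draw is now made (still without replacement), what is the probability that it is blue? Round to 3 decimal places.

Under each hypothesis, the probability of the observed sequence is: P(data | jar A) = (6/11)(5/10) = 3/11; P(data | jar B) = (9/10)(1/9) = 1/10.
Multiplying each by its prior: 1/2 · 3/11 = 3/22, 1/2 · 1/10 = 1/20; with total 41/220.
The posterior is then P(jar A | data) = 30/41, P(jar B | data) = 11/41.
The predictive probability is P(blue next | data) = (4/9)(30/41) + (0)(11/41) = 40/123.

0.325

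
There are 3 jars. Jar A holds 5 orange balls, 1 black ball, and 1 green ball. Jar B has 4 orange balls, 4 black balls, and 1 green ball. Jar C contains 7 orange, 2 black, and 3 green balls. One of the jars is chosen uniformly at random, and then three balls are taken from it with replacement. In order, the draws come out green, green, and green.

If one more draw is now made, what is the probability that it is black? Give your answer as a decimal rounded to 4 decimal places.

0.1823

Under each hypothesis, the probability of the observed sequence is: P(data | jar A) = (1/7)(1/7)(1/7) = 0.0029155; P(data | jar B) = (1/9)(1/9)(1/9) = 0.0013717; P(data | jar C) = (3/12)(3/12)(3/12) = 0.015625.
Multiplying each by its prior: 1/3 · 0.0029155 = 0.00097182, 1/3 · 0.0013717 = 0.00045725, 1/3 · 0.015625 = 0.0052083; summing to 0.0066374.
Dividing through by the total gives posterior P(jar A | data) = 0.14642, P(jar B | data) = 0.06889, P(jar C | data) = 0.7847.
So P(black next | data) = Σ P(black next | H) P(H | data) = (1/7)(0.14642) + (4/9)(0.06889) + (1/6)(0.7847) = 0.18232.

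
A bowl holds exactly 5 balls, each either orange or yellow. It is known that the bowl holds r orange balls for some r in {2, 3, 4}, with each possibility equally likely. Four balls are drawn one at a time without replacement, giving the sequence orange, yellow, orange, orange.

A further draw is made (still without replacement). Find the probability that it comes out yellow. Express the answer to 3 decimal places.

0.333

For each hypothesis, P(data | H) works out to: P(data | r = 2) = (2/5)(3/4)(1/3)(0/2) = 0; P(data | r = 3) = (3/5)(2/4)(2/3)(1/2) = 1/10; P(data | r = 4) = (4/5)(1/4)(3/3)(2/2) = 1/5.
Multiplying each by its prior: 1/3 · 0 = 0, 1/3 · 1/10 = 1/30, 1/3 · 1/5 = 1/15; with total 1/10.
The posterior is then P(r = 2 | data) = 0, P(r = 3 | data) = 1/3, P(r = 4 | data) = 2/3.
Averaging over the posterior, P(yellow next | data) = (1)(1/3) + (0)(2/3) = 1/3.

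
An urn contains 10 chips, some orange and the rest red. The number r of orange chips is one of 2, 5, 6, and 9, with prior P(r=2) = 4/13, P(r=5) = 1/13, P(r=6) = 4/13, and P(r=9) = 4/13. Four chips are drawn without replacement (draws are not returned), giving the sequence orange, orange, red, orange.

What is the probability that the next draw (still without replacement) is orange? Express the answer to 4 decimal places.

0.7262

Under each hypothesis, the probability of the observed sequence is: P(data | r = 2) = (2/10)(1/9)(8/8)(0/7) = 0; P(data | r = 5) = (5/10)(4/9)(5/8)(3/7) = 0.059524; P(data | r = 6) = (6/10)(5/9)(4/8)(4/7) = 0.095238; P(data | r = 9) = (9/10)(8/9)(1/8)(7/7) = 0.1.
The prior-weighted likelihoods are 4/13 · 0 = 0, 1/13 · 0.059524 = 0.0045788, 4/13 · 0.095238 = 0.029304, 4/13 · 0.1 = 0.030769; summing to 0.064652.
Normalising, the posterior is P(r = 2 | data) = 0, P(r = 5 | data) = 0.070822, P(r = 6 | data) = 0.45326, P(r = 9 | data) = 0.47592.
Averaging over the posterior, P(orange next | data) = (1/3)(0.070822) + (1/2)(0.45326) + (1)(0.47592) = 0.72616.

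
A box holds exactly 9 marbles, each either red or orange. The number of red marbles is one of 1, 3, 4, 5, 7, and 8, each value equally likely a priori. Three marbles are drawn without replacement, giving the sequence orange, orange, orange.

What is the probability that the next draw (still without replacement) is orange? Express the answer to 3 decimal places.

Compute the likelihood of the observed sequence for each case: P(data | r = 1) = (8/9)(7/8)(6/7) = 2/3; P(data | r = 3) = (6/9)(5/8)(4/7) = 5/21; P(data | r = 4) = (5/9)(4/8)(3/7) = 5/42; P(data | r = 5) = (4/9)(3/8)(2/7) = 1/21; P(data | r = 7) = (2/9)(1/8)(0/7) = 0; P(data | r = 8) = (1/9)(0/8) = 0.
Weighting by the prior gives 1/6 · 2/3 = 1/9, 1/6 · 5/21 = 5/126, 1/6 · 5/42 = 5/252, 1/6 · 1/21 = 1/126, 1/6 · 0 = 0, 1/6 · 0 = 0; summing to 5/28.
Dividing through by the total gives posterior P(r = 1 | data) = 28/45, P(r = 3 | data) = 2/9, P(r = 4 | data) = 1/9, P(r = 5 | data) = 2/45, P(r = 7 | data) = 0, P(r = 8 | data) = 0.
So P(orange next | data) = Σ P(orange next | H) P(H | data) = (5/6)(28/45) + (1/2)(2/9) + (1/3)(1/9) + (1/6)(2/45) = 91/135.

0.674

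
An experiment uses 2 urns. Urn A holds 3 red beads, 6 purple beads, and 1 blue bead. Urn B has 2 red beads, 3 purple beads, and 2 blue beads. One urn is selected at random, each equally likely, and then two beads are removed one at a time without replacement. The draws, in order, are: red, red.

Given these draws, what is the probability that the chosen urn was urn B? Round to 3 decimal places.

The likelihood of the observed sequence under each hypothesis: P(data | urn A) = (3/10)(2/9) = 1/15; P(data | urn B) = (2/7)(1/6) = 1/21.
Multiplying each by its prior: 1/2 · 1/15 = 1/30, 1/2 · 1/21 = 1/42; summing to 2/35.
Therefore the posterior P(urn B | data) = (1/42) / (2/35) = 5/12.

0.417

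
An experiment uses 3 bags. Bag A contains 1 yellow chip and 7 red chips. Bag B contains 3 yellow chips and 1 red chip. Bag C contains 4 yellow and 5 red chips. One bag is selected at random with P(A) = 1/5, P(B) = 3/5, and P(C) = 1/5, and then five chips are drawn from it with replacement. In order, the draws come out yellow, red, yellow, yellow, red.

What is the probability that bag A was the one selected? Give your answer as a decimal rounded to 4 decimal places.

0.0139

Compute the likelihood of the observed sequence for each case: P(data | bag A) = (1/8)(7/8)(1/8)(1/8)(7/8) = 0.0014954; P(data | bag B) = (3/4)(1/4)(3/4)(3/4)(1/4) = 0.026367; P(data | bag C) = (4/9)(5/9)(4/9)(4/9)(5/9) = 0.027096.
Weighting by the prior gives 1/5 · 0.0014954 = 0.00029907, 3/5 · 0.026367 = 0.01582, 1/5 · 0.027096 = 0.0054192; these sum to 0.021539.
So P(bag A | data) = (0.00029907) / (0.021539) = 0.013885.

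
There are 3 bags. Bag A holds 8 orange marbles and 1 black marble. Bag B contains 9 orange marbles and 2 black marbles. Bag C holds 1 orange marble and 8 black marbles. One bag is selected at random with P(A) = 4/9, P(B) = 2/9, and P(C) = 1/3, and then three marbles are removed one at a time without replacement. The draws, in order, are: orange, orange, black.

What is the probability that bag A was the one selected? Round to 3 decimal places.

The likelihood of the observed sequence under each hypothesis: P(data | bag A) = (8/9)(7/8)(1/7) = 0.11111; P(data | bag B) = (9/11)(8/10)(2/9) = 0.14545; P(data | bag C) = (1/9)(0/8) = 0.
Multiplying each by its prior: 4/9 · 0.11111 = 0.049383, 2/9 · 0.14545 = 0.032323, 1/3 · 0 = 0; summing to 0.081706.
Hence P(bag A | data) = (0.049383) / (0.081706) = 0.6044.

0.604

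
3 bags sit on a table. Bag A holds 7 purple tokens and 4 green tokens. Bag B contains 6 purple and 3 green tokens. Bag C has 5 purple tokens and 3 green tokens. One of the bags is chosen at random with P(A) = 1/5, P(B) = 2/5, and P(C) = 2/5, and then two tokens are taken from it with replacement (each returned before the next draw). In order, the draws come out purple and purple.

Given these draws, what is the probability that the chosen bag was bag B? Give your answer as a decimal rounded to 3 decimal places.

The likelihood of the observed sequence under each hypothesis: P(data | bag A) = (7/11)(7/11) = 0.40496; P(data | bag B) = (6/9)(6/9) = 0.44444; P(data | bag C) = (5/8)(5/8) = 0.39062.
Multiplying each by its prior: 1/5 · 0.40496 = 0.080992, 2/5 · 0.44444 = 0.17778, 2/5 · 0.39062 = 0.15625; these sum to 0.41502.
Therefore the posterior P(bag B | data) = (0.17778) / (0.41502) = 0.42836.

0.428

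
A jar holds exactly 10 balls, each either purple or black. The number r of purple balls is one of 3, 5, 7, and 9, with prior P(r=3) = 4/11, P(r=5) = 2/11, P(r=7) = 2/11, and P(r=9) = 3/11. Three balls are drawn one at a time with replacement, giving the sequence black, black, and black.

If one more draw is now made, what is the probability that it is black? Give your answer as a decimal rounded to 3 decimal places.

The likelihood of the observed sequence under each hypothesis: P(data | r = 3) = (7/10)(7/10)(7/10) = 0.343; P(data | r = 5) = (5/10)(5/10)(5/10) = 0.125; P(data | r = 7) = (3/10)(3/10)(3/10) = 0.027; P(data | r = 9) = (1/10)(1/10)(1/10) = 0.001.
Weighting by the prior gives 4/11 · 0.343 = 0.12473, 2/11 · 0.125 = 0.022727, 2/11 · 0.027 = 0.0049091, 3/11 · 0.001 = 0.00027273; summing to 0.15264.
Normalising, the posterior is P(r = 3 | data) = 0.81715, P(r = 5 | data) = 0.1489, P(r = 7 | data) = 0.032162, P(r = 9 | data) = 0.0017868.
The predictive probability is P(black next | data) = (7/10)(0.81715) + (1/2)(0.1489) + (3/10)(0.032162) + (1/10)(0.0017868) = 0.65628.

0.656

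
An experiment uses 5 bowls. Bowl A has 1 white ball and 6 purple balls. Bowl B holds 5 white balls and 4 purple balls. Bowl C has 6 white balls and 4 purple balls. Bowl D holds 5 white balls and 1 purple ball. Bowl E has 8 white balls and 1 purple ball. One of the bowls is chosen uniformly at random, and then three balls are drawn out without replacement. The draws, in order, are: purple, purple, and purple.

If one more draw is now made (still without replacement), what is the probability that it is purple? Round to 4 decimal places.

Compute the likelihood of the observed sequence for each case: P(data | bowl A) = (6/7)(5/6)(4/5) = 0.57143; P(data | bowl B) = (4/9)(3/8)(2/7) = 0.047619; P(data | bowl C) = (4/10)(3/9)(2/8) = 0.033333; P(data | bowl D) = (1/6)(0/5) = 0; P(data | bowl E) = (1/9)(0/8) = 0.
Weighting by the prior gives 1/5 · 0.57143 = 0.11429, 1/5 · 0.047619 = 0.0095238, 1/5 · 0.033333 = 0.0066667, 1/5 · 0 = 0, 1/5 · 0 = 0; these sum to 0.13048.
Normalising, the posterior is P(bowl A | data) = 0.87591, P(bowl B | data) = 0.072993, P(bowl C | data) = 0.051095, P(bowl D | data) = 0, P(bowl E | data) = 0.
So P(purple next | data) = Σ P(purple next | H) P(H | data) = (3/4)(0.87591) + (1/6)(0.072993) + (1/7)(0.051095) = 0.6764.

0.6764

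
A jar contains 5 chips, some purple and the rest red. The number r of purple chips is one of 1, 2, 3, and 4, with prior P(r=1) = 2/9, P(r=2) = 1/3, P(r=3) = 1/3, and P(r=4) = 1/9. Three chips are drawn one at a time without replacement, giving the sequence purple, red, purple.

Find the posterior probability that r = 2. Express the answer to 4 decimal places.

0.2727

Compute the likelihood of the observed sequence for each case: P(data | r = 1) = (1/5)(4/4)(0/3) = 0; P(data | r = 2) = (2/5)(3/4)(1/3) = 1/10; P(data | r = 3) = (3/5)(2/4)(2/3) = 1/5; P(data | r = 4) = (4/5)(1/4)(3/3) = 1/5.
Weighting by the prior gives 2/9 · 0 = 0, 1/3 · 1/10 = 1/30, 1/3 · 1/5 = 1/15, 1/9 · 1/5 = 1/45; these sum to 11/90.
Therefore the posterior P(r = 2 | data) = (1/30) / (11/90) = 3/11.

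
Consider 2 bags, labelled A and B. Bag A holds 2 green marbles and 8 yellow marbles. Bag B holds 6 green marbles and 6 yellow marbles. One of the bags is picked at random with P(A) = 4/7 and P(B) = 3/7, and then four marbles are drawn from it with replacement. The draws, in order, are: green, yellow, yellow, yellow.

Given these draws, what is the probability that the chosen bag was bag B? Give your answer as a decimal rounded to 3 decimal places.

Under each hypothesis, the probability of the observed sequence is: P(data | bag A) = (2/10)(8/10)(8/10)(8/10) = 0.1024; P(data | bag B) = (6/12)(6/12)(6/12)(6/12) = 0.0625.
Weighting by the prior gives 4/7 · 0.1024 = 0.058514, 3/7 · 0.0625 = 0.026786; summing to 0.0853.
So P(bag B | data) = (0.026786) / (0.0853) = 0.31402.

0.314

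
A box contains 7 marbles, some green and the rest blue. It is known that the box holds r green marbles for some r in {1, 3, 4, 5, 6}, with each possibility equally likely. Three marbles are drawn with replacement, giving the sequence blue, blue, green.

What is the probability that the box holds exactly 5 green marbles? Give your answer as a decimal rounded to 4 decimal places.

0.1370

Compute the likelihood of the observed sequence for each case: P(data | r = 1) = (6/7)(6/7)(1/7) = 0.10496; P(data | r = 3) = (4/7)(4/7)(3/7) = 0.13994; P(data | r = 4) = (3/7)(3/7)(4/7) = 0.10496; P(data | r = 5) = (2/7)(2/7)(5/7) = 0.058309; P(data | r = 6) = (1/7)(1/7)(6/7) = 0.017493.
Weighting by the prior gives 1/5 · 0.10496 = 0.020991, 1/5 · 0.13994 = 0.027988, 1/5 · 0.10496 = 0.020991, 1/5 · 0.058309 = 0.011662, 1/5 · 0.017493 = 0.0034985; these sum to 0.085131.
Hence P(r = 5 | data) = (0.011662) / (0.085131) = 0.13699.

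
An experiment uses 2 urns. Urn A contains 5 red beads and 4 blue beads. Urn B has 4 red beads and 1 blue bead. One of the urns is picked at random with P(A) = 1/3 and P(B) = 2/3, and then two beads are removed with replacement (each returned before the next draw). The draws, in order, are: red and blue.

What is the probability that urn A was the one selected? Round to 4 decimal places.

0.4355

The likelihood of the observed sequence under each hypothesis: P(data | urn A) = (5/9)(4/9) = 0.24691; P(data | urn B) = (4/5)(1/5) = 0.16.
Weighting by the prior gives 1/3 · 0.24691 = 0.082305, 2/3 · 0.16 = 0.10667; summing to 0.18897.
Therefore the posterior P(urn A | data) = (0.082305) / (0.18897) = 0.43554.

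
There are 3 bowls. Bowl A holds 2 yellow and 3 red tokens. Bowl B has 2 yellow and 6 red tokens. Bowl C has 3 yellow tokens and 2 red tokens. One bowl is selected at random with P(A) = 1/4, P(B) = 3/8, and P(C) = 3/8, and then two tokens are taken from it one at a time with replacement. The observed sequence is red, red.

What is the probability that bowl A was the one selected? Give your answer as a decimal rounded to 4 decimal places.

Under each hypothesis, the probability of the observed sequence is: P(data | bowl A) = (3/5)(3/5) = 9/25; P(data | bowl B) = (6/8)(6/8) = 9/16; P(data | bowl C) = (2/5)(2/5) = 4/25.
Weighting by the prior gives 1/4 · 9/25 = 9/100, 3/8 · 9/16 = 27/128, 3/8 · 4/25 = 3/50; these sum to 231/640.
By Bayes' rule, P(bowl A | data) = (9/100) / (231/640) = 96/385.

0.2494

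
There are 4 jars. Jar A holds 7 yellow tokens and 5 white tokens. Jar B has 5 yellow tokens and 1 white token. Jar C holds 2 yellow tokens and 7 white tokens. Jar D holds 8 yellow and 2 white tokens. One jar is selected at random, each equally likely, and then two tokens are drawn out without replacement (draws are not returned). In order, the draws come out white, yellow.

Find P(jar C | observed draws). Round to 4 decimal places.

0.2418

The likelihood of the observed sequence under each hypothesis: P(data | jar A) = (5/12)(7/11) = 35/132; P(data | jar B) = (1/6)(5/5) = 1/6; P(data | jar C) = (7/9)(2/8) = 7/36; P(data | jar D) = (2/10)(8/9) = 8/45.
Weighting by the prior gives 1/4 · 35/132 = 35/528, 1/4 · 1/6 = 1/24, 1/4 · 7/36 = 7/144, 1/4 · 8/45 = 2/45; summing to 199/990.
By Bayes' rule, P(jar C | data) = (7/144) / (199/990) = 385/1592.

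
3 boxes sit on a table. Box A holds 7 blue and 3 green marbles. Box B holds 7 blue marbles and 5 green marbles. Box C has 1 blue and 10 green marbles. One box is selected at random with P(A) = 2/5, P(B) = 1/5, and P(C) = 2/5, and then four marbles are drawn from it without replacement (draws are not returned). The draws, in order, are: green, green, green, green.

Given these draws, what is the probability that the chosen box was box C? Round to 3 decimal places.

Compute the likelihood of the observed sequence for each case: P(data | box A) = (3/10)(2/9)(1/8)(0/7) = 0; P(data | box B) = (5/12)(4/11)(3/10)(2/9) = 1/99; P(data | box C) = (10/11)(9/10)(8/9)(7/8) = 7/11.
Weighting by the prior gives 2/5 · 0 = 0, 1/5 · 1/99 = 1/495, 2/5 · 7/11 = 14/55; these sum to 127/495.
By Bayes' rule, P(box C | data) = (14/55) / (127/495) = 126/127.

0.992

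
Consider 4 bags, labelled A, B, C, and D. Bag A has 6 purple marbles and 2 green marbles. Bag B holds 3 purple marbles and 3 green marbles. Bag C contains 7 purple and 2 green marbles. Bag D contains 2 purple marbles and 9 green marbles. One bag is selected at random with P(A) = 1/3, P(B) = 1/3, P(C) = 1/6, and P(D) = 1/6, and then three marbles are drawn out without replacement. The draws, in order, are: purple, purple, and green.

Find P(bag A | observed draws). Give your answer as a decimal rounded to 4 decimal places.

Under each hypothesis, the probability of the observed sequence is: P(data | bag A) = (6/8)(5/7)(2/6) = 0.17857; P(data | bag B) = (3/6)(2/5)(3/4) = 0.15; P(data | bag C) = (7/9)(6/8)(2/7) = 0.16667; P(data | bag D) = (2/11)(1/10)(9/9) = 0.018182.
Multiplying each by its prior: 1/3 · 0.17857 = 0.059524, 1/3 · 0.15 = 0.05, 1/6 · 0.16667 = 0.027778, 1/6 · 0.018182 = 0.0030303; summing to 0.14033.
Hence P(bag A | data) = (0.059524) / (0.14033) = 0.42416.

0.4242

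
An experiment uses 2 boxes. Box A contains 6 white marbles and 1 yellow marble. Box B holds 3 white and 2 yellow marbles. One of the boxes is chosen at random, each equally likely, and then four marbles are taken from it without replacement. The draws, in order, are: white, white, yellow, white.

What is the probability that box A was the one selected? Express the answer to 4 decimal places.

0.5882

Under each hypothesis, the probability of the observed sequence is: P(data | box A) = (6/7)(5/6)(1/5)(4/4) = 1/7; P(data | box B) = (3/5)(2/4)(2/3)(1/2) = 1/10.
The prior-weighted likelihoods are 1/2 · 1/7 = 1/14, 1/2 · 1/10 = 1/20; with total 17/140.
By Bayes' rule, P(box A | data) = (1/14) / (17/140) = 10/17.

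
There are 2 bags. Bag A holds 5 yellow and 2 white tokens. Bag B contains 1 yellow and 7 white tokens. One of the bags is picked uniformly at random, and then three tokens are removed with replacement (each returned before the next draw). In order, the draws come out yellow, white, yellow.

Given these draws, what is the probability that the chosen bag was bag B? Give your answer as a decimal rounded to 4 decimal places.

For each hypothesis, P(data | H) works out to: P(data | bag A) = (5/7)(2/7)(5/7) = 0.14577; P(data | bag B) = (1/8)(7/8)(1/8) = 0.013672.
Multiplying each by its prior: 1/2 · 0.14577 = 0.072886, 1/2 · 0.013672 = 0.0068359; with total 0.079722.
So P(bag B | data) = (0.0068359) / (0.079722) = 0.085747.

0.0857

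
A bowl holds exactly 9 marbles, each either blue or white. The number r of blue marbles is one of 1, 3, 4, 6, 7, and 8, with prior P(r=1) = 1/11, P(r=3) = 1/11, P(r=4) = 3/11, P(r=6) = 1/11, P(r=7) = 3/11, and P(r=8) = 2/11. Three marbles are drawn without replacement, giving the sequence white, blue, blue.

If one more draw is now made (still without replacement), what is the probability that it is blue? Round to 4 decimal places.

0.6687

For each hypothesis, P(data | H) works out to: P(data | r = 1) = (8/9)(1/8)(0/7) = 0; P(data | r = 3) = (6/9)(3/8)(2/7) = 0.071429; P(data | r = 4) = (5/9)(4/8)(3/7) = 0.11905; P(data | r = 6) = (3/9)(6/8)(5/7) = 0.17857; P(data | r = 7) = (2/9)(7/8)(6/7) = 0.16667; P(data | r = 8) = (1/9)(8/8)(7/7) = 0.11111.
The prior-weighted likelihoods are 1/11 · 0 = 0, 1/11 · 0.071429 = 0.0064935, 3/11 · 0.11905 = 0.032468, 1/11 · 0.17857 = 0.016234, 3/11 · 0.16667 = 0.045455, 2/11 · 0.11111 = 0.020202; these sum to 0.12085.
Normalising, the posterior is P(r = 1 | data) = 0, P(r = 3 | data) = 0.053731, P(r = 4 | data) = 0.26866, P(r = 6 | data) = 0.13433, P(r = 7 | data) = 0.37612, P(r = 8 | data) = 0.16716.
Averaging over the posterior, P(blue next | data) = (1/6)(0.053731) + (1/3)(0.26866) + (2/3)(0.13433) + (5/6)(0.37612) + (1)(0.16716) = 0.66866.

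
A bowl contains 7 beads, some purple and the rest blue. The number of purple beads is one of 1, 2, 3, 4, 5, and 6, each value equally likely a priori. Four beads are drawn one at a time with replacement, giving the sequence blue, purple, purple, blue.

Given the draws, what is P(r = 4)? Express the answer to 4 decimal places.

0.2571

For each hypothesis, P(data | H) works out to: P(data | r = 1) = (6/7)(1/7)(1/7)(6/7) = 0.014994; P(data | r = 2) = (5/7)(2/7)(2/7)(5/7) = 0.041649; P(data | r = 3) = (4/7)(3/7)(3/7)(4/7) = 0.059975; P(data | r = 4) = (3/7)(4/7)(4/7)(3/7) = 0.059975; P(data | r = 5) = (2/7)(5/7)(5/7)(2/7) = 0.041649; P(data | r = 6) = (1/7)(6/7)(6/7)(1/7) = 0.014994.
The prior-weighted likelihoods are 1/6 · 0.014994 = 0.002499, 1/6 · 0.041649 = 0.0069416, 1/6 · 0.059975 = 0.0099958, 1/6 · 0.059975 = 0.0099958, 1/6 · 0.041649 = 0.0069416, 1/6 · 0.014994 = 0.002499; these sum to 0.038873.
So P(r = 4 | data) = (0.0099958) / (0.038873) = 0.25714.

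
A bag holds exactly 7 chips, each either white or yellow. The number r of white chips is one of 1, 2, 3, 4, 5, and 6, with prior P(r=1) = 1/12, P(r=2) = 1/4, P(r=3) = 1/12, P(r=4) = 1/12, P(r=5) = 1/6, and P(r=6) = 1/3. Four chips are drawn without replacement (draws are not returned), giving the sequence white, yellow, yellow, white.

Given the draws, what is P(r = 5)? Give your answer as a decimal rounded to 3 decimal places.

Compute the likelihood of the observed sequence for each case: P(data | r = 1) = (1/7)(6/6)(5/5)(0/4) = 0; P(data | r = 2) = (2/7)(5/6)(4/5)(1/4) = 0.047619; P(data | r = 3) = (3/7)(4/6)(3/5)(2/4) = 0.085714; P(data | r = 4) = (4/7)(3/6)(2/5)(3/4) = 0.085714; P(data | r = 5) = (5/7)(2/6)(1/5)(4/4) = 0.047619; P(data | r = 6) = (6/7)(1/6)(0/5) = 0.
Multiplying each by its prior: 1/12 · 0 = 0, 1/4 · 0.047619 = 0.011905, 1/12 · 0.085714 = 0.0071429, 1/12 · 0.085714 = 0.0071429, 1/6 · 0.047619 = 0.0079365, 1/3 · 0 = 0; summing to 0.034127.
By Bayes' rule, P(r = 5 | data) = (0.0079365) / (0.034127) = 0.23256.

0.233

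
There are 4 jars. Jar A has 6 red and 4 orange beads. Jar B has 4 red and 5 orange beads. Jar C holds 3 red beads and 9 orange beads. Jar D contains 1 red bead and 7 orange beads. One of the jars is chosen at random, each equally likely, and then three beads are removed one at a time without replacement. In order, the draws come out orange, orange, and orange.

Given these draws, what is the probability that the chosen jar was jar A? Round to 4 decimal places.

For each hypothesis, P(data | H) works out to: P(data | jar A) = (4/10)(3/9)(2/8) = 0.033333; P(data | jar B) = (5/9)(4/8)(3/7) = 0.11905; P(data | jar C) = (9/12)(8/11)(7/10) = 0.38182; P(data | jar D) = (7/8)(6/7)(5/6) = 0.625.
Weighting by the prior gives 1/4 · 0.033333 = 0.0083333, 1/4 · 0.11905 = 0.029762, 1/4 · 0.38182 = 0.095455, 1/4 · 0.625 = 0.15625; these sum to 0.2898.
By Bayes' rule, P(jar A | data) = (0.0083333) / (0.2898) = 0.028755.

0.0288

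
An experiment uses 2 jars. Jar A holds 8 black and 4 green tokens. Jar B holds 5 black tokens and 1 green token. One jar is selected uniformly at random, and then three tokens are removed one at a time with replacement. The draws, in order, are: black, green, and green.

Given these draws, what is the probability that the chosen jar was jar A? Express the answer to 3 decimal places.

0.762

Under each hypothesis, the probability of the observed sequence is: P(data | jar A) = (8/12)(4/12)(4/12) = 2/27; P(data | jar B) = (5/6)(1/6)(1/6) = 5/216.
Weighting by the prior gives 1/2 · 2/27 = 1/27, 1/2 · 5/216 = 5/432; these sum to 7/144.
By Bayes' rule, P(jar A | data) = (1/27) / (7/144) = 16/21.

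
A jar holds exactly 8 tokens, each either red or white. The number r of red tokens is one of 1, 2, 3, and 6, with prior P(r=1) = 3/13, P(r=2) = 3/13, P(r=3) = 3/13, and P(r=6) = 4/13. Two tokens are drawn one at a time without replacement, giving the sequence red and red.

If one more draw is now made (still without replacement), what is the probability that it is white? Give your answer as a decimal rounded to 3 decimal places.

0.424

The likelihood of the observed sequence under each hypothesis: P(data | r = 1) = (1/8)(0/7) = 0; P(data | r = 2) = (2/8)(1/7) = 1/28; P(data | r = 3) = (3/8)(2/7) = 3/28; P(data | r = 6) = (6/8)(5/7) = 15/28.
Multiplying each by its prior: 3/13 · 0 = 0, 3/13 · 1/28 = 3/364, 3/13 · 3/28 = 9/364, 4/13 · 15/28 = 15/91; summing to 18/91.
The posterior is then P(r = 1 | data) = 0, P(r = 2 | data) = 1/24, P(r = 3 | data) = 1/8, P(r = 6 | data) = 5/6.
So P(white next | data) = Σ P(white next | H) P(H | data) = (1)(1/24) + (5/6)(1/8) + (1/3)(5/6) = 61/144.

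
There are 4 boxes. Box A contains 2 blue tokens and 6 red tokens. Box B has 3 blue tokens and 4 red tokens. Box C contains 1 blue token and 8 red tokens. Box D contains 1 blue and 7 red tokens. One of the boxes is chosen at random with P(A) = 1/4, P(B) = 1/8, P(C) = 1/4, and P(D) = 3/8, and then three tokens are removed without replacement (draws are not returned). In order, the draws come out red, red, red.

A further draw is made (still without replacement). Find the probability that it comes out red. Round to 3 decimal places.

0.760

Compute the likelihood of the observed sequence for each case: P(data | box A) = (6/8)(5/7)(4/6) = 0.35714; P(data | box B) = (4/7)(3/6)(2/5) = 0.11429; P(data | box C) = (8/9)(7/8)(6/7) = 0.66667; P(data | box D) = (7/8)(6/7)(5/6) = 0.625.
Weighting by the prior gives 1/4 · 0.35714 = 0.089286, 1/8 · 0.11429 = 0.014286, 1/4 · 0.66667 = 0.16667, 3/8 · 0.625 = 0.23438; with total 0.50461.
Dividing through by the total gives posterior P(box A | data) = 0.17694, P(box B | data) = 0.02831, P(box C | data) = 0.33029, P(box D | data) = 0.46446.
Averaging over the posterior, P(red next | data) = (3/5)(0.17694) + (1/4)(0.02831) + (5/6)(0.33029) + (4/5)(0.46446) = 0.76005.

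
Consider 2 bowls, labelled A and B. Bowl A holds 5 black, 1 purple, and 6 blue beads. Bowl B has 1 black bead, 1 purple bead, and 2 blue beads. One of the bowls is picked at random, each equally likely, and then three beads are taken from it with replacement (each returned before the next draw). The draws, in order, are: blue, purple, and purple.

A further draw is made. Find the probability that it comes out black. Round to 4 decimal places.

For each hypothesis, P(data | H) works out to: P(data | bowl A) = (6/12)(1/12)(1/12) = 1/288; P(data | bowl B) = (2/4)(1/4)(1/4) = 1/32.
Weighting by the prior gives 1/2 · 1/288 = 1/576, 1/2 · 1/32 = 1/64; summing to 5/288.
The posterior is then P(bowl A | data) = 1/10, P(bowl B | data) = 9/10.
The predictive probability is P(black next | data) = (5/12)(1/10) + (1/4)(9/10) = 4/15.

0.2667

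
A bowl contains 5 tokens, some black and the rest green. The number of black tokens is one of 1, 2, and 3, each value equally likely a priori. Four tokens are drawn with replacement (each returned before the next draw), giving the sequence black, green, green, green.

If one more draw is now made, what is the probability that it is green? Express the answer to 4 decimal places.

Under each hypothesis, the probability of the observed sequence is: P(data | r = 1) = (1/5)(4/5)(4/5)(4/5) = 0.1024; P(data | r = 2) = (2/5)(3/5)(3/5)(3/5) = 0.0864; P(data | r = 3) = (3/5)(2/5)(2/5)(2/5) = 0.0384.
The prior-weighted likelihoods are 1/3 · 0.1024 = 0.034133, 1/3 · 0.0864 = 0.0288, 1/3 · 0.0384 = 0.0128; summing to 0.075733.
Normalising, the posterior is P(r = 1 | data) = 0.4507, P(r = 2 | data) = 0.38028, P(r = 3 | data) = 0.16901.
Averaging over the posterior, P(green next | data) = (4/5)(0.4507) + (3/5)(0.38028) + (2/5)(0.16901) = 0.65634.

0.6563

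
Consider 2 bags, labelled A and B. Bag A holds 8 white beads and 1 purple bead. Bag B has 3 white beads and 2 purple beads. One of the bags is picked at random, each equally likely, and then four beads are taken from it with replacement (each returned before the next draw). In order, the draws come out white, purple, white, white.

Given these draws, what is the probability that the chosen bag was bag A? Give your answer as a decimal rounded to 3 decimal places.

0.475

The likelihood of the observed sequence under each hypothesis: P(data | bag A) = (8/9)(1/9)(8/9)(8/9) = 0.078037; P(data | bag B) = (3/5)(2/5)(3/5)(3/5) = 0.0864.
The prior-weighted likelihoods are 1/2 · 0.078037 = 0.039018, 1/2 · 0.0864 = 0.0432; with total 0.082218.
Hence P(bag A | data) = (0.039018) / (0.082218) = 0.47457.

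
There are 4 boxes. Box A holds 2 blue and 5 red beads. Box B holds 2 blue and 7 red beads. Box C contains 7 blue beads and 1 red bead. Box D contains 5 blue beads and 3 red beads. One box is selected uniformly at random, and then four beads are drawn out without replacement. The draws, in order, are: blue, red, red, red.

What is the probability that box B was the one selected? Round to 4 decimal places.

0.4636

Under each hypothesis, the probability of the observed sequence is: P(data | box A) = (2/7)(5/6)(4/5)(3/4) = 0.14286; P(data | box B) = (2/9)(7/8)(6/7)(5/6) = 0.13889; P(data | box C) = (7/8)(1/7)(0/6) = 0; P(data | box D) = (5/8)(3/7)(2/6)(1/5) = 0.017857.
The prior-weighted likelihoods are 1/4 · 0.14286 = 0.035714, 1/4 · 0.13889 = 0.034722, 1/4 · 0 = 0, 1/4 · 0.017857 = 0.0044643; with total 0.074901.
By Bayes' rule, P(box B | data) = (0.034722) / (0.074901) = 0.46358.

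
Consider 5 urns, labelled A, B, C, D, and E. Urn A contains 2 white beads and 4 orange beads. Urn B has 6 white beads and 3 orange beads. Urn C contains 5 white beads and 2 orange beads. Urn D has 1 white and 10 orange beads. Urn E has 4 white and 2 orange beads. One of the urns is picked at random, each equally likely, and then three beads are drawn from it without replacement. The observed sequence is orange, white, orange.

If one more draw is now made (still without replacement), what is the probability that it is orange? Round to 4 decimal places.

0.4955

Compute the likelihood of the observed sequence for each case: P(data | urn A) = (4/6)(2/5)(3/4) = 0.2; P(data | urn B) = (3/9)(6/8)(2/7) = 0.071429; P(data | urn C) = (2/7)(5/6)(1/5) = 0.047619; P(data | urn D) = (10/11)(1/10)(9/9) = 0.090909; P(data | urn E) = (2/6)(4/5)(1/4) = 0.066667.
Weighting by the prior gives 1/5 · 0.2 = 0.04, 1/5 · 0.071429 = 0.014286, 1/5 · 0.047619 = 0.0095238, 1/5 · 0.090909 = 0.018182, 1/5 · 0.066667 = 0.013333; these sum to 0.095325.
Normalising, the posterior is P(urn A | data) = 0.41962, P(urn B | data) = 0.14986, P(urn C | data) = 0.099909, P(urn D | data) = 0.19074, P(urn E | data) = 0.13987.
The predictive probability is P(orange next | data) = (2/3)(0.41962) + (1/6)(0.14986) + (0)(0.099909) + (1)(0.19074) + (0)(0.13987) = 0.49546.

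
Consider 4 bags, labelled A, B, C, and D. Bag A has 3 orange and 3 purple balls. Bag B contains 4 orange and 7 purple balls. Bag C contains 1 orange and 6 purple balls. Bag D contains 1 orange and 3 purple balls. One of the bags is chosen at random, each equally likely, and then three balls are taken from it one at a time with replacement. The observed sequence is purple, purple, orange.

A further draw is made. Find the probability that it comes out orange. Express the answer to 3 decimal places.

0.321

Under each hypothesis, the probability of the observed sequence is: P(data | bag A) = (3/6)(3/6)(3/6) = 0.125; P(data | bag B) = (7/11)(7/11)(4/11) = 0.14726; P(data | bag C) = (6/7)(6/7)(1/7) = 0.10496; P(data | bag D) = (3/4)(3/4)(1/4) = 0.14062.
The prior-weighted likelihoods are 1/4 · 0.125 = 0.03125, 1/4 · 0.14726 = 0.036814, 1/4 · 0.10496 = 0.026239, 1/4 · 0.14062 = 0.035156; with total 0.12946.
The posterior is then P(bag A | data) = 0.24139, P(bag B | data) = 0.28437, P(bag C | data) = 0.20268, P(bag D | data) = 0.27156.
So P(orange next | data) = Σ P(orange next | H) P(H | data) = (1/2)(0.24139) + (4/11)(0.28437) + (1/7)(0.20268) + (1/4)(0.27156) = 0.32095.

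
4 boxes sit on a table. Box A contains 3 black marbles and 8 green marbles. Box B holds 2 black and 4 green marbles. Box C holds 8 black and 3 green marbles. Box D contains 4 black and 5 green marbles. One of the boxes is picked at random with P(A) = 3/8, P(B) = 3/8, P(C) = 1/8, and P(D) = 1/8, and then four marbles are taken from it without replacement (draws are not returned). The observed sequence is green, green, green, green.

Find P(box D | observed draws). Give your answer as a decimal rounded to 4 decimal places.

Under each hypothesis, the probability of the observed sequence is: P(data | box A) = (8/11)(7/10)(6/9)(5/8) = 0.21212; P(data | box B) = (4/6)(3/5)(2/4)(1/3) = 0.066667; P(data | box C) = (3/11)(2/10)(1/9)(0/8) = 0; P(data | box D) = (5/9)(4/8)(3/7)(2/6) = 0.039683.
The prior-weighted likelihoods are 3/8 · 0.21212 = 0.079545, 3/8 · 0.066667 = 0.025, 1/8 · 0 = 0, 1/8 · 0.039683 = 0.0049603; with total 0.10951.
Hence P(box D | data) = (0.0049603) / (0.10951) = 0.045297.

0.0453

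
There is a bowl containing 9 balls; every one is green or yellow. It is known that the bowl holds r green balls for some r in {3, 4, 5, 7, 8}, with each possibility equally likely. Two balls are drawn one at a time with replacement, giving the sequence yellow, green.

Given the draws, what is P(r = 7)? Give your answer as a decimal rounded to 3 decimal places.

0.175

The likelihood of the observed sequence under each hypothesis: P(data | r = 3) = (6/9)(3/9) = 2/9; P(data | r = 4) = (5/9)(4/9) = 20/81; P(data | r = 5) = (4/9)(5/9) = 20/81; P(data | r = 7) = (2/9)(7/9) = 14/81; P(data | r = 8) = (1/9)(8/9) = 8/81.
Weighting by the prior gives 1/5 · 2/9 = 2/45, 1/5 · 20/81 = 4/81, 1/5 · 20/81 = 4/81, 1/5 · 14/81 = 14/405, 1/5 · 8/81 = 8/405; summing to 16/81.
So P(r = 7 | data) = (14/405) / (16/81) = 7/40.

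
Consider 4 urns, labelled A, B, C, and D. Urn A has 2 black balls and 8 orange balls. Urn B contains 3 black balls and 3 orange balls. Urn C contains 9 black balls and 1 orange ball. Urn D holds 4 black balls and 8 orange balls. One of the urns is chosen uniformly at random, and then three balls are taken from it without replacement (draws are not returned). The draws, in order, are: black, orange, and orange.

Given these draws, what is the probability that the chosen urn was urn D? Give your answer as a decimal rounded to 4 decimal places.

The likelihood of the observed sequence under each hypothesis: P(data | urn A) = (2/10)(8/9)(7/8) = 0.15556; P(data | urn B) = (3/6)(3/5)(2/4) = 0.15; P(data | urn C) = (9/10)(1/9)(0/8) = 0; P(data | urn D) = (4/12)(8/11)(7/10) = 0.1697.
Weighting by the prior gives 1/4 · 0.15556 = 0.038889, 1/4 · 0.15 = 0.0375, 1/4 · 0 = 0, 1/4 · 0.1697 = 0.042424; with total 0.11881.
So P(urn D | data) = (0.042424) / (0.11881) = 0.35707.

0.3571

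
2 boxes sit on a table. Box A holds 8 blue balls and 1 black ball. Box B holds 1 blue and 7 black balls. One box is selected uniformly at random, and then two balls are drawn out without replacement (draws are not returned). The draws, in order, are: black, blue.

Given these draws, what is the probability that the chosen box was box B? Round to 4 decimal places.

0.5294

Under each hypothesis, the probability of the observed sequence is: P(data | box A) = (1/9)(8/8) = 1/9; P(data | box B) = (7/8)(1/7) = 1/8.
Multiplying each by its prior: 1/2 · 1/9 = 1/18, 1/2 · 1/8 = 1/16; with total 17/144.
Therefore the posterior P(box B | data) = (1/16) / (17/144) = 9/17.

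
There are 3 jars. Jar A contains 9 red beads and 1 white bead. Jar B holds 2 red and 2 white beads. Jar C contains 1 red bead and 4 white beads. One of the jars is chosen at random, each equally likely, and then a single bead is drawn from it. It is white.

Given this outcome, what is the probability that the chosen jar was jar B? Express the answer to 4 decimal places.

0.3571

The likelihood of this draw under each hypothesis: P(data | jar A) = (1/10) = 1/10; P(data | jar B) = (2/4) = 1/2; P(data | jar C) = (4/5) = 4/5.
The prior-weighted likelihoods are 1/3 · 1/10 = 1/30, 1/3 · 1/2 = 1/6, 1/3 · 4/5 = 4/15; summing to 7/15.
By Bayes' rule, P(jar B | data) = (1/6) / (7/15) = 5/14.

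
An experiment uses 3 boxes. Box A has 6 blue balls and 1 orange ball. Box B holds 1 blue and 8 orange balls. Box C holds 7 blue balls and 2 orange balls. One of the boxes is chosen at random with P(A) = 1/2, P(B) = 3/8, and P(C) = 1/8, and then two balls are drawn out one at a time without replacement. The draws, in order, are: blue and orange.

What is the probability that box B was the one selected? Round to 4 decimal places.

0.3032

Under each hypothesis, the probability of the observed sequence is: P(data | box A) = (6/7)(1/6) = 0.14286; P(data | box B) = (1/9)(8/8) = 0.11111; P(data | box C) = (7/9)(2/8) = 0.19444.
Weighting by the prior gives 1/2 · 0.14286 = 0.071429, 3/8 · 0.11111 = 0.041667, 1/8 · 0.19444 = 0.024306; summing to 0.1374.
Therefore the posterior P(box B | data) = (0.041667) / (0.1374) = 0.30325.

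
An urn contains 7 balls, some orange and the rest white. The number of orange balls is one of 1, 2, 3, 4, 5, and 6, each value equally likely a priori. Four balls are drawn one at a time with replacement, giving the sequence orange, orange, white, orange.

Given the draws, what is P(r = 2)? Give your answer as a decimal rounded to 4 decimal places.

0.0493

Under each hypothesis, the probability of the observed sequence is: P(data | r = 1) = (1/7)(1/7)(6/7)(1/7) = 0.002499; P(data | r = 2) = (2/7)(2/7)(5/7)(2/7) = 0.01666; P(data | r = 3) = (3/7)(3/7)(4/7)(3/7) = 0.044981; P(data | r = 4) = (4/7)(4/7)(3/7)(4/7) = 0.079967; P(data | r = 5) = (5/7)(5/7)(2/7)(5/7) = 0.10412; P(data | r = 6) = (6/7)(6/7)(1/7)(6/7) = 0.089963.
The prior-weighted likelihoods are 1/6 · 0.002499 = 0.00041649, 1/6 · 0.01666 = 0.0027766, 1/6 · 0.044981 = 0.0074969, 1/6 · 0.079967 = 0.013328, 1/6 · 0.10412 = 0.017354, 1/6 · 0.089963 = 0.014994; summing to 0.056365.
Therefore the posterior P(r = 2 | data) = (0.0027766) / (0.056365) = 0.049261.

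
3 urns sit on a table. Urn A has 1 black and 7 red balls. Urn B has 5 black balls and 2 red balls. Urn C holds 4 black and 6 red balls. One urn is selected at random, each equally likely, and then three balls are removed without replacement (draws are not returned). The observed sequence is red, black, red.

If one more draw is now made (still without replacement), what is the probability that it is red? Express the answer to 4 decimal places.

0.6491

The likelihood of the observed sequence under each hypothesis: P(data | urn A) = (7/8)(1/7)(6/6) = 1/8; P(data | urn B) = (2/7)(5/6)(1/5) = 1/21; P(data | urn C) = (6/10)(4/9)(5/8) = 1/6.
Multiplying each by its prior: 1/3 · 1/8 = 1/24, 1/3 · 1/21 = 1/63, 1/3 · 1/6 = 1/18; summing to 19/168.
Dividing through by the total gives posterior P(urn A | data) = 7/19, P(urn B | data) = 8/57, P(urn C | data) = 28/57.
Averaging over the posterior, P(red next | data) = (1)(7/19) + (0)(8/57) + (4/7)(28/57) = 37/57.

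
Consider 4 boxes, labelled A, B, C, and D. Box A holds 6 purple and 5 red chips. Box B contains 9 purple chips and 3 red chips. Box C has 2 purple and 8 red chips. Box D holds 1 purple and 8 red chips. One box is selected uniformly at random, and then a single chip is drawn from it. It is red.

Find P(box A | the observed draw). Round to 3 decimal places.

The likelihood of this draw under each hypothesis: P(data | box A) = (5/11) = 0.45455; P(data | box B) = (3/12) = 0.25; P(data | box C) = (8/10) = 0.8; P(data | box D) = (8/9) = 0.88889.
The prior-weighted likelihoods are 1/4 · 0.45455 = 0.11364, 1/4 · 0.25 = 0.0625, 1/4 · 0.8 = 0.2, 1/4 · 0.88889 = 0.22222; these sum to 0.59836.
So P(box A | data) = (0.11364) / (0.59836) = 0.18991.

0.190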